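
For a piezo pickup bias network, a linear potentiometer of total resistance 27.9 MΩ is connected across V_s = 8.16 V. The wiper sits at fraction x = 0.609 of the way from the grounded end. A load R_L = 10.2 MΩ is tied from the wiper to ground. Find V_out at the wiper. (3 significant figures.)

Lower segment x·R_p = 16.99 MΩ; upper segment (1−x)·R_p = 10.91 MΩ.
Lower segment in parallel with the load: 16.99 ‖ 10.2 = 6.374 MΩ.
Then V_out = V_s · 6.374/(10.91 + 6.374) = 3.009 V.
(Unloaded: V_out = x·V_s = 4.97 V.)

V_out ≈ 3.01 V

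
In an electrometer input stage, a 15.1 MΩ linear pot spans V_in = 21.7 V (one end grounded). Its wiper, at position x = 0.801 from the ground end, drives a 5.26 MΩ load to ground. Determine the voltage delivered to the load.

The pot divides into 3.005 MΩ above the wiper and 12.10 MΩ below.
(x·R_p) ‖ R_L = 3.666 MΩ.
Then V_out = V_in · 3.666/(3.005 + 3.666) = 11.92 V.
(Unloaded: V_out = x·V_in = 17.4 V.)

V_out ≈ 11.9 V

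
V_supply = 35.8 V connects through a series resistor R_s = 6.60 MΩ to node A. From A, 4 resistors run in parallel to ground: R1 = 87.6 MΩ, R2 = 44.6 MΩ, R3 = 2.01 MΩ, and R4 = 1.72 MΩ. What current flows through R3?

I ≈ 2.13 µA

Parallel bank: R_p = 1/(1/87.6 + 1/44.6 + 1/2.01 + 1/1.72) = 0.8987 MΩ.
Node voltage V_A = V_supply · R_p/(R_s + R_p) = 35.8 × 0.1198 = 4.290 V.
I(R3) = V_A / R3 = 4.290/2.01 = 2.135 µA.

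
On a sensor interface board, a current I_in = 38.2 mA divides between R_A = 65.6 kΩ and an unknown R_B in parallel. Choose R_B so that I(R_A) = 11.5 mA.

R_B ≈ 28.3 kΩ

In a two-way split, I_A/I_in = R_B/(R_A + R_B).
With f = 0.3010, R_B = R_A · f/(1−f) = 65.6 × 0.4307 = 28.25 kΩ.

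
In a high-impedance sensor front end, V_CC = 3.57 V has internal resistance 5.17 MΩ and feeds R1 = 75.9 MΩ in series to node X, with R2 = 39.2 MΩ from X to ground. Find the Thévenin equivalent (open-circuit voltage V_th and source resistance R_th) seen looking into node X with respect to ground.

V_th ≈ 1.16 V, R_th ≈ 26.4 MΩ

R1' = 5.17 + 75.9 = 81.07 MΩ (source resistance + R1).
With X open, the divider is unloaded: V_th = 3.57 × 39.2/120.3 = 1.164 V.
With V_CC suppressed (replaced by a short), R_th = R1' ‖ R2 = (81.07 × 39.2)/(81.07 + 39.2) = 26.42 MΩ.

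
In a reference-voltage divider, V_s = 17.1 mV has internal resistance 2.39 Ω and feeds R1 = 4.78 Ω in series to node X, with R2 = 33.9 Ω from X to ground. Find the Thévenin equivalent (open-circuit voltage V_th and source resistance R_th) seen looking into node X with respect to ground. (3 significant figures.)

R1' = 2.39 + 4.78 = 7.170 Ω (source resistance + R1).
With X open, the divider is unloaded: V_th = 17.1 × 33.9/41.07 = 14.11 mV.
Looking into X with the source shorted: R_th = R1'·R2/(R1'+R2) = 7.170 × 33.9/41.07 = 5.918 Ω.

V_th ≈ 14.1 mV, R_th ≈ 5.92 Ω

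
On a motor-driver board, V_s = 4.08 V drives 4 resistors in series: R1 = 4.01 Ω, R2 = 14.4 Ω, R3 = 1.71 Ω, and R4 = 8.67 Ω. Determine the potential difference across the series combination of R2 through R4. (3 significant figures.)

Total series resistance ΣR = 4.01 + 14.4 + 1.71 + 8.67 = 28.79 Ω.
R_{R2..R4} = 14.4 + 1.71 + 8.67 = 24.78 Ω.
Voltage divider: V = V_s · (24.78 / 28.79) = 4.08 × 0.8607 = 3.512 V.

V ≈ 3.51 V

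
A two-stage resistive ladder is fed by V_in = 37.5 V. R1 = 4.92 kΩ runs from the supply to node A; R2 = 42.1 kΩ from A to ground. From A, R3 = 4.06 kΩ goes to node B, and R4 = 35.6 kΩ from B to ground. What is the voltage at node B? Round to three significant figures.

V_B ≈ 27.1 V

The second stage (R3 + R4 = 39.66 kΩ) loads node A in parallel with R2.
Effective lower resistance at A: R2 ‖ 39.66 = 20.42 kΩ.
V_A = 37.5 × 20.42/(4.92 + 20.42) = 30.22 V.
Stage 2 is unloaded, so V_B = V_A · R4/(R3+R4) = 30.22 × 35.6/39.66 = 27.13 V.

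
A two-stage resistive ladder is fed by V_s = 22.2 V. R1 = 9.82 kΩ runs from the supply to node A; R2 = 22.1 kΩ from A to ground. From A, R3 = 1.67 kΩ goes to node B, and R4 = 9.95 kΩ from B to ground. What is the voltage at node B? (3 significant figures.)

Node A sees R2 in parallel with the series input of stage 2, R3 + R4 = 11.62 kΩ.
Effective lower resistance at A: R2 ‖ 11.62 = 7.616 kΩ.
So V_A = 22.2 × 0.4368 = 9.697 V.
Stage 2 is unloaded, so V_B = V_A · R4/(R3+R4) = 9.697 × 9.95/11.62 = 8.303 V.

V_B ≈ 8.30 V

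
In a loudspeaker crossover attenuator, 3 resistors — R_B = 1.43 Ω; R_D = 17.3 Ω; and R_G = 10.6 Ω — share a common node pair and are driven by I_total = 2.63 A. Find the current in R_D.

I ≈ 0.179 A

ΣG = 1/1.43 + 1/17.3 + 1/10.6 = 0.8514.
R_D takes the fraction G_k/ΣG = 0.05780/0.8514 = 0.06789, so I = 2.63 × 0.06789 = 0.1785 A.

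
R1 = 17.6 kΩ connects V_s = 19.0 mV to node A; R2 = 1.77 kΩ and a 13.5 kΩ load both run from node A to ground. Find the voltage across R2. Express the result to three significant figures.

V_out ≈ 1.55 mV

The load sits in parallel with R2, giving an effective lower resistance R2' = R2·R_L/(R2+R_L) = 1.565 kΩ.
Then V_out = V_s · R2'/(R1 + R2') = 19.0 × 1.565/19.16 = 1.551 mV.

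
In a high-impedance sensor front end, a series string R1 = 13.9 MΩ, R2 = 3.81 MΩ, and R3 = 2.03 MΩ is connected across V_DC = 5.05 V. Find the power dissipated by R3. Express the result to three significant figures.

Series current I = V_DC/ΣR = 5.05/19.74 = 0.2558 µA.
P = I²R = 0.06545 × 2.03 = 0.1329 µW.

P ≈ 0.133 µW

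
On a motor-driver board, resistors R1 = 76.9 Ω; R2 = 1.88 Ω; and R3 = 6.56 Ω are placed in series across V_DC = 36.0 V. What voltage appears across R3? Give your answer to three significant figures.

V ≈ 2.77 V

Total series resistance ΣR = 76.9 + 1.88 + 6.56 = 85.34 Ω.
By the voltage-divider rule, V = 36.0 × 6.560/85.34 = 2.767 V.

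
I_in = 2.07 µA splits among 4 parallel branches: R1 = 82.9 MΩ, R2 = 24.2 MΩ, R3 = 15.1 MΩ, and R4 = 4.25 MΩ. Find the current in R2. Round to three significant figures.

Conductances: ΣG = 1/82.9 + 1/24.2 + 1/15.1 + 1/4.25 = 0.3549 (1/MΩ).
R2 takes the fraction G_k/ΣG = 0.04132/0.3549 = 0.1164, so I = 2.07 × 0.1164 = 0.2410 µA.

I ≈ 0.241 µA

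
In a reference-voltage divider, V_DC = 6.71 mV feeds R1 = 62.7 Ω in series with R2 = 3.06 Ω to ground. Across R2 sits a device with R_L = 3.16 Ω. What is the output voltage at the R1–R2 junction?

V_out ≈ 0.162 mV

The load sits in parallel with R2, giving an effective lower resistance R2' = R2·R_L/(R2+R_L) = 1.555 Ω.
Now apply the divider: V_out = 6.71 × 0.02419 = 0.1623 mV.
(Unloaded it would be 0.312 mV; the load pulls it down.)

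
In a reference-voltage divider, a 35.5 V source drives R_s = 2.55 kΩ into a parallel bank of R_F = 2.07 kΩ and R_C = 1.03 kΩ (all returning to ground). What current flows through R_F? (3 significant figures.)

Equivalent of the parallel group: R_p = 0.6878 kΩ.
V_A by voltage divider: V_A = 35.5 × 0.6878/(2.55 + 0.6878) = 7.541 V.
I(R_F) = V_A / R_F = 7.541/2.07 = 3.643 mA.

I ≈ 3.64 mA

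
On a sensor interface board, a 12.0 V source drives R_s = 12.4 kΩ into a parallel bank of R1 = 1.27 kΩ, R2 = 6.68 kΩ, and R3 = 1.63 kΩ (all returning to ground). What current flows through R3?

I ≈ 0.364 mA

Combine the parallel branches: R_p = (1/1.27 + 1/6.68 + 1/1.63)⁻¹ = 0.6449 kΩ.
V_A by voltage divider: V_A = 12.0 × 0.6449/(12.4 + 0.6449) = 0.5933 V.
Branch current I = V_A/R3 = 0.5933/1.63 = 0.3640 mA.
(Equivalently: I_total = 0.9199 mA, then current-divider fraction G_k/ΣG = 0.3957.)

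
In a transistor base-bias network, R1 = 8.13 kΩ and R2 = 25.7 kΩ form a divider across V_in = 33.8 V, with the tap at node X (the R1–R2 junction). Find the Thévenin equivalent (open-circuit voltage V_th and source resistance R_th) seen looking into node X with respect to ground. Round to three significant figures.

V_th ≈ 25.7 V, R_th ≈ 6.18 kΩ

Open-circuit (no load on X): V_th = V_in · R2/(R1 + R2) = 33.8 × 25.7/(8.130 + 25.7) = 25.68 V.
With V_in suppressed (replaced by a short), R_th = R1 ‖ R2 = (8.130 × 25.7)/(8.130 + 25.7) = 6.176 kΩ.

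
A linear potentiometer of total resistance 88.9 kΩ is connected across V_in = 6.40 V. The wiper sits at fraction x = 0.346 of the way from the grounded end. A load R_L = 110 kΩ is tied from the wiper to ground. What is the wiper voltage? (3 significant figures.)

Lower segment x·R_p = 30.76 kΩ; upper segment (1−x)·R_p = 58.14 kΩ.
R_L loads the lower segment: effective lower R = 24.04 kΩ.
V_out = 6.40 × 24.04/(58.14 + 24.04) = 1.872 V.

V_out ≈ 1.87 V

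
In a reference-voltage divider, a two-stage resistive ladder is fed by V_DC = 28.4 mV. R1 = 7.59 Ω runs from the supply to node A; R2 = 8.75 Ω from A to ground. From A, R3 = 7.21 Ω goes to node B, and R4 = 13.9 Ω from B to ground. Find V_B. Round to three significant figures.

Looking into the second stage from A: R3 + R4 = 21.11 Ω appears in parallel with R2.
Effective lower resistance at A: R2 ‖ 21.11 = 6.186 Ω.
So V_A = 28.4 × 0.4490 = 12.75 mV.
Stage 2 is unloaded, so V_B = V_A · R4/(R3+R4) = 12.75 × 13.9/21.11 = 8.397 mV.

V_B ≈ 8.40 mV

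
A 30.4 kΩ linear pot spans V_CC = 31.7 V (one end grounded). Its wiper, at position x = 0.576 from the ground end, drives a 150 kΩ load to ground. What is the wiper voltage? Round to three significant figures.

The pot divides into 12.89 kΩ above the wiper and 17.51 kΩ below.
(x·R_p) ‖ R_L = 15.68 kΩ.
V_out = 31.7 × 15.68/(12.89 + 15.68) = 17.40 V.

V_out ≈ 17.4 V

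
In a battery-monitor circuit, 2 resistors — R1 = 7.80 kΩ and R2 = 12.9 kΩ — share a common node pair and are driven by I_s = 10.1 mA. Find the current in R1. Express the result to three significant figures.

With just two branches, the current splits inversely with resistance.
I(R1) = 10.1 × 12.9/(7.80 + 12.9) = 10.1 × 0.6232 = 6.294 mA.

I ≈ 6.29 mA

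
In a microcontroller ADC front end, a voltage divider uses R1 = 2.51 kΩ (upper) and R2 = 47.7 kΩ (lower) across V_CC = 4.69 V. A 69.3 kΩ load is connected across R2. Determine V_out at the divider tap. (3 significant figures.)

V_out ≈ 4.31 V

First combine the lower leg with the load: R2 ‖ R_L = 28.25 kΩ.
Voltage divider with the loaded lower leg: V_out = 4.69 × 28.25/(2.51 + 28.25) = 4.69 × 0.9184 = 4.307 V.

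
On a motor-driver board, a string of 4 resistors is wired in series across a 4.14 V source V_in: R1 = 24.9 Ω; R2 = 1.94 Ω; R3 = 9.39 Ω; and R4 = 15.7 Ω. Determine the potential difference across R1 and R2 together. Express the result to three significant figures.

V ≈ 2.14 V

ΣR = 24.9 + 1.94 + 9.39 + 15.7 = 51.93 Ω.
R_{R1..R2} = 24.9 + 1.94 = 26.84 Ω.
By the voltage-divider rule, V = 4.14 × 26.84/51.93 = 2.140 V.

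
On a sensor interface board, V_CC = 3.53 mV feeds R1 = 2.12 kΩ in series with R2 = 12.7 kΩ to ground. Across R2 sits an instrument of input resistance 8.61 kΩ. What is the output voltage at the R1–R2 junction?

V_out ≈ 2.50 mV

R2 ‖ R_L = (12.7 × 8.61)/(12.7 + 8.61) = 5.131 kΩ.
Now apply the divider: V_out = 3.53 × 0.7076 = 2.498 mV.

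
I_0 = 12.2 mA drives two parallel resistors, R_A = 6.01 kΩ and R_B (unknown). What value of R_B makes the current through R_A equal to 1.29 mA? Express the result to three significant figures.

R_B ≈ 0.711 kΩ

The fraction through R_A equals R_B/(R_A+R_B).
1.29/12.2 = R_B/(R_A + R_B) → R_B = R_A · (0.1057)/(1 − 0.1057) = 6.01 × 0.1182 = 0.7106 kΩ.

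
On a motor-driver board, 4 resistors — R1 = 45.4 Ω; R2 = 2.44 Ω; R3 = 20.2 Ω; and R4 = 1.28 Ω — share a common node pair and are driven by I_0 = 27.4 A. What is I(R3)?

ΣG = 1/45.4 + 1/2.44 + 1/20.2 + 1/1.28 = 1.263.
R3 takes the fraction G_k/ΣG = 0.04950/1.263 = 0.03921, so I = 27.4 × 0.03921 = 1.074 A.

I ≈ 1.07 A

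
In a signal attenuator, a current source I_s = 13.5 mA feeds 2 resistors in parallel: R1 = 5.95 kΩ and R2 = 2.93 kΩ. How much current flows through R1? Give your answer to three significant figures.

For two parallel branches, I_k = I_s · (other R)/(sum of R).
I(R1) = 13.5 × 2.93/(5.95 + 2.93) = 13.5 × 0.3300 = 4.454 mA.

I ≈ 4.45 mA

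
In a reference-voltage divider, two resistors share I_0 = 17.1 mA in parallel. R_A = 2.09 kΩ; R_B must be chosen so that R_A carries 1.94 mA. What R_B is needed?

In a two-way split, I_A/I_0 = R_B/(R_A + R_B).
1.94/17.1 = R_B/(R_A + R_B) → R_B = R_A · (0.1135)/(1 − 0.1135) = 2.09 × 0.1280 = 0.2675 kΩ.

R_B ≈ 0.267 kΩ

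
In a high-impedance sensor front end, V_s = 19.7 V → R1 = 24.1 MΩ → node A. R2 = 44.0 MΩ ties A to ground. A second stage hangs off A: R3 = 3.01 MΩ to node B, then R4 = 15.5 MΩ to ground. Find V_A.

V_A ≈ 6.91 V

The second stage (R3 + R4 = 18.51 MΩ) loads node A in parallel with R2.
R2 ‖ (R3+R4) = 13.03 MΩ.
So V_A = 19.7 × 0.3509 = 6.913 V.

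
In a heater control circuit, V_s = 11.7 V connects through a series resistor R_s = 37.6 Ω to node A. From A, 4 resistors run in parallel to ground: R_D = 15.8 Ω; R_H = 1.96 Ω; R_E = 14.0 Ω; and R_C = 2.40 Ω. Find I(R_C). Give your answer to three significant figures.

Parallel bank: R_p = 1/(1/15.8 + 1/1.96 + 1/14.0 + 1/2.40) = 0.9420 Ω.
V_A by voltage divider: V_A = 11.7 × 0.9420/(37.6 + 0.9420) = 0.2860 V.
I(R_C) = V_A / R_C = 0.2860/2.40 = 0.1191 A.

I ≈ 0.119 A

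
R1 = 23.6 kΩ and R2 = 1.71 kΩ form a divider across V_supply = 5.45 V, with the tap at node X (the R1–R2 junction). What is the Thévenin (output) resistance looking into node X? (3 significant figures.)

Looking into X with the source shorted: R_th = R1·R2/(R1+R2) = 23.60 × 1.71/25.31 = 1.594 kΩ.

R_th ≈ 1.59 kΩ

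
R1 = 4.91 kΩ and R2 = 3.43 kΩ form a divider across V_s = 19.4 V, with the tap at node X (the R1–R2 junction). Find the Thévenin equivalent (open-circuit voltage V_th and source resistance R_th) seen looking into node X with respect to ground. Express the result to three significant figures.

V_th ≈ 7.98 V, R_th ≈ 2.02 kΩ

With X open, the divider is unloaded: V_th = 19.4 × 3.43/8.340 = 7.979 V.
Looking into X with the source shorted: R_th = R1·R2/(R1+R2) = 4.910 × 3.43/8.340 = 2.019 kΩ.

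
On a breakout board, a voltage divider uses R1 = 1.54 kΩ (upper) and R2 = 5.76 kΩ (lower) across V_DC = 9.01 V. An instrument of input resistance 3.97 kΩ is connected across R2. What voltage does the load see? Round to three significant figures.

V_out ≈ 5.44 V

First combine the lower leg with the load: R2 ‖ R_L = 2.350 kΩ.
Now apply the divider: V_out = 9.01 × 0.6041 = 5.443 V.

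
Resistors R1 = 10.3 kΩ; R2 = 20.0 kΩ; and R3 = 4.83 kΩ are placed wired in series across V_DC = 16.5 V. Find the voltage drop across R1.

V ≈ 4.84 V

ΣR = 10.3 + 20.0 + 4.83 = 35.13 kΩ.
V = V_DC · R/ΣR = 16.5 × 0.2932 = 4.838 V.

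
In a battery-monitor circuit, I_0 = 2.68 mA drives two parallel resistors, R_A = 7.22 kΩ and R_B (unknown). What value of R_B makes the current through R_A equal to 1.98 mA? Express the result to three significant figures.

In a two-way split, I_A/I_0 = R_B/(R_A + R_B).
With f = 0.7388, R_B = R_A · f/(1−f) = 7.22 × 2.829 = 20.42 kΩ.

R_B ≈ 20.4 kΩ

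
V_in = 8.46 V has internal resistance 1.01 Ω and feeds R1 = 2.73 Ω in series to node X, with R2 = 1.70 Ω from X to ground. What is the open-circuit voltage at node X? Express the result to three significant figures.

R1' = 1.01 + 2.73 = 3.740 Ω (source resistance + R1).
With X open, the divider is unloaded: V_th = 8.46 × 1.70/5.440 = 2.644 V.

V_th ≈ 2.64 V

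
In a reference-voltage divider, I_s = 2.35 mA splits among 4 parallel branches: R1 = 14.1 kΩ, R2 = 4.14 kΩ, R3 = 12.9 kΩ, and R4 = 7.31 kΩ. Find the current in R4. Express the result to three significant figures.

I ≈ 0.610 mA

Total conductance ΣG = 1/14.1 + 1/4.14 + 1/12.9 + 1/7.31 = 0.5268 (units of 1/kΩ).
R4 takes the fraction G_k/ΣG = 0.1368/0.5268 = 0.2597, so I = 2.35 × 0.2597 = 0.6103 mA.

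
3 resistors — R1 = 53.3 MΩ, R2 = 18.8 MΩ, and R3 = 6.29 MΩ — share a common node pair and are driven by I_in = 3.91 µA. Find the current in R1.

Conductances: ΣG = 1/53.3 + 1/18.8 + 1/6.29 = 0.2309 (1/MΩ).
Current divider: I(R1) = I_in · G_k/ΣG = 3.91 × (0.01876/0.2309) = 3.91 × 0.08124 = 0.3177 µA.

I ≈ 0.318 µA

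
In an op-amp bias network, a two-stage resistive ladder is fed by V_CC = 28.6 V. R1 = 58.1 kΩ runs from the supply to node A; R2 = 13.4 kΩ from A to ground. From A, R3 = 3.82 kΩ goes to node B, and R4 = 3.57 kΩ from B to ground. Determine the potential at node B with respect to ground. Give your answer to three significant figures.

Node A sees R2 in parallel with the series input of stage 2, R3 + R4 = 7.390 kΩ.
Effective lower resistance at A: R2 ‖ 7.390 = 4.763 kΩ.
First divider: V_A = V_CC · 4.763/(58.1 + 4.763) = 2.167 V.
Then the unloaded second divider: V_B = V_A × R4/(R3+R4) = 2.167 × 0.4831 = 1.047 V.

V_B ≈ 1.05 V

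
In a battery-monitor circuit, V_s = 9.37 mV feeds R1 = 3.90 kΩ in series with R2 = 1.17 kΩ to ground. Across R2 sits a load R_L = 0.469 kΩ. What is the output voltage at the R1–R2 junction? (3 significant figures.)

V_out ≈ 0.741 mV

R2 ‖ R_L = (1.17 × 0.469)/(1.17 + 0.469) = 0.3348 kΩ.
Then V_out = V_s · R2'/(R1 + R2') = 9.37 × 0.3348/4.235 = 0.7408 mV.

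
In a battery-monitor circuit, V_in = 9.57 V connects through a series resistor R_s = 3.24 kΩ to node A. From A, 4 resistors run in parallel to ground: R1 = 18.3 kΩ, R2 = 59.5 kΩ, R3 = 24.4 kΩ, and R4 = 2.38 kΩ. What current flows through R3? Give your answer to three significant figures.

Combine the parallel branches: R_p = (1/18.3 + 1/59.5 + 1/24.4 + 1/2.38)⁻¹ = 1.878 kΩ.
Node voltage V_A = V_in · R_p/(R_s + R_p) = 9.57 × 0.3669 = 3.511 V.
Branch current I = V_A/R3 = 3.511/24.4 = 0.1439 mA.

I ≈ 0.144 mA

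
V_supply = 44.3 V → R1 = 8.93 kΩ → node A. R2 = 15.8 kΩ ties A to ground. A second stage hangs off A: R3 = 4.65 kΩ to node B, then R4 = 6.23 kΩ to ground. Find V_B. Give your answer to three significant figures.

Node A sees R2 in parallel with the series input of stage 2, R3 + R4 = 10.88 kΩ.
R2 ‖ (R3+R4) = 6.443 kΩ.
So V_A = 44.3 × 0.4191 = 18.57 V.
Stage 2 is unloaded, so V_B = V_A · R4/(R3+R4) = 18.57 × 6.23/10.88 = 10.63 V.

V_B ≈ 10.6 V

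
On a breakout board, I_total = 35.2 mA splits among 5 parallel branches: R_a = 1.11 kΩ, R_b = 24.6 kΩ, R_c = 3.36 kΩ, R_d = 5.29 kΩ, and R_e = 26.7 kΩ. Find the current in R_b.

ΣG = 1/1.11 + 1/24.6 + 1/3.36 + 1/5.29 + 1/26.7 = 1.466.
By the current-divider rule, I = I_total · G_k/ΣG = 35.2 × 0.02774 = 0.9763 mA.

I ≈ 0.976 mA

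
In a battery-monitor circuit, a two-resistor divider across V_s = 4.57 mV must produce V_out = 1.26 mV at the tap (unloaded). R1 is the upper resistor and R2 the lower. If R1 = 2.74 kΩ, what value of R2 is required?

Required fraction k = V_out/V_s = 0.2757.
Rearranging, R2 = R1·k/(1−k) = 2.74 × 0.3807 = 1.043 kΩ.

R2 ≈ 1.04 kΩ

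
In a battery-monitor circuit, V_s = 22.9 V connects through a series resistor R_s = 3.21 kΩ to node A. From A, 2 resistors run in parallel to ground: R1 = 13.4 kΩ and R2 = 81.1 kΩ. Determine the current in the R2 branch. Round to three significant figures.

Equivalent of the parallel group: R_p = 11.50 kΩ.
V_A = 22.9 × 11.50/14.71 = 17.90 V.
Branch current I = V_A/R2 = 17.90/81.1 = 0.2207 mA.

I ≈ 0.221 mA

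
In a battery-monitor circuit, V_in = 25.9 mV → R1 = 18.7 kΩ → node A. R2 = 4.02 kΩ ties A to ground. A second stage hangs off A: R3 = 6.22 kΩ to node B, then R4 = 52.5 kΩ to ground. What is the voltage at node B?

V_B ≈ 3.88 mV

Looking into the second stage from A: R3 + R4 = 58.72 kΩ appears in parallel with R2.
R2 ‖ (R3+R4) = 3.762 kΩ.
So V_A = 25.9 × 0.1675 = 4.338 mV.
Then the unloaded second divider: V_B = V_A × R4/(R3+R4) = 4.338 × 0.8941 = 3.879 mV.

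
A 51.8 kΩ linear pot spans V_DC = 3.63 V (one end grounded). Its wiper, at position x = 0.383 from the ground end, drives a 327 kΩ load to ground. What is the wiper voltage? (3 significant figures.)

Lower segment x·R_p = 19.84 kΩ; upper segment (1−x)·R_p = 31.96 kΩ.
(x·R_p) ‖ R_L = 18.70 kΩ.
Then V_out = V_DC · 18.70/(31.96 + 18.70) = 1.340 V.

V_out ≈ 1.34 V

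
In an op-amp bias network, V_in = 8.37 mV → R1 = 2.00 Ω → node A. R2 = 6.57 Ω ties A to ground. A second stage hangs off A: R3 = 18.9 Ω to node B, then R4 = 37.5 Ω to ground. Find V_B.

The second stage (R3 + R4 = 56.40 Ω) loads node A in parallel with R2.
R2 ‖ (R3+R4) = 5.885 Ω.
First divider: V_A = V_in · 5.885/(2.00 + 5.885) = 6.247 mV.
Then the unloaded second divider: V_B = V_A × R4/(R3+R4) = 6.247 × 0.6649 = 4.153 mV.

V_B ≈ 4.15 mV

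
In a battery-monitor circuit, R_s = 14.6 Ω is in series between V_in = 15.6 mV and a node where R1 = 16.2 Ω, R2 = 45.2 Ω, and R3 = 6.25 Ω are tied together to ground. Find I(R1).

I ≈ 0.211 mA

Parallel bank: R_p = 1/(1/16.2 + 1/45.2 + 1/6.25) = 4.101 Ω.
Node voltage V_A = V_in · R_p/(R_s + R_p) = 15.6 × 0.2193 = 3.421 mV.
I(R1) = V_A / R1 = 3.421/16.2 = 0.2112 mA.
(Check via current divider: I_total = 0.8342 mA; share G_k/ΣG = 0.2531 → same result.)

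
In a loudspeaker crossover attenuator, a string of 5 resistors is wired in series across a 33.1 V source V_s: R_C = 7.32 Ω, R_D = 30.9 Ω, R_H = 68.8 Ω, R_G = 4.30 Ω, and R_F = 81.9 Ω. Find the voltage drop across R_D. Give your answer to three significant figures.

Total series resistance ΣR = 7.32 + 30.9 + 68.8 + 4.30 + 81.9 = 193.2 Ω.
Voltage divider: V = V_s · (30.90 / 193.2) = 33.1 × 0.1599 = 5.293 V.

V ≈ 5.29 V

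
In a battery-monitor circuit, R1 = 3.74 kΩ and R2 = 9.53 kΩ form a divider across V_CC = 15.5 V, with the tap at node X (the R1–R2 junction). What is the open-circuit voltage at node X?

V_th ≈ 11.1 V

With X open, the divider is unloaded: V_th = 15.5 × 9.53/13.27 = 11.13 V.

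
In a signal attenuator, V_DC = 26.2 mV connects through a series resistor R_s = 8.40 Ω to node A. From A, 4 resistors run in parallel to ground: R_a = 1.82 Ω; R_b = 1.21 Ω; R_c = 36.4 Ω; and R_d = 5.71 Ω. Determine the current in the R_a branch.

I ≈ 1.01 mA

Parallel bank: R_p = 1/(1/1.82 + 1/1.21 + 1/36.4 + 1/5.71) = 0.6335 Ω.
Node voltage V_A = V_DC · R_p/(R_s + R_p) = 26.2 × 0.07013 = 1.837 mV.
Branch current I = V_A/R_a = 1.837/1.82 = 1.010 mA.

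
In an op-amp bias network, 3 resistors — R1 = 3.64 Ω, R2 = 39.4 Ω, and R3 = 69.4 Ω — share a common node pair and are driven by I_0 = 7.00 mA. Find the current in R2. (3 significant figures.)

Total conductance ΣG = 1/3.64 + 1/39.4 + 1/69.4 = 0.3145 (units of 1/Ω).
Current divider: I(R2) = I_0 · G_k/ΣG = 7.00 × (0.02538/0.3145) = 7.00 × 0.08070 = 0.5649 mA.

I ≈ 0.565 mA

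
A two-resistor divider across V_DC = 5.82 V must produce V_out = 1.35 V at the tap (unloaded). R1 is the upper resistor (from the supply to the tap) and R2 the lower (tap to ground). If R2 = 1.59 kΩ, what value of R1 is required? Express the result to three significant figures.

R1 ≈ 5.26 kΩ

The divider ratio is R2/(R1+R2) = 1.35/5.82 = 0.2320.
Rearranging, R1 = R2·(1−k)/k = 1.59 × 3.311 = 5.265 kΩ.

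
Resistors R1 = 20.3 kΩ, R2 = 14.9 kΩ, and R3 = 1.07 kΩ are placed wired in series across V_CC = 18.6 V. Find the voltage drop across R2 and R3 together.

V ≈ 8.19 V

Total series resistance ΣR = 20.3 + 14.9 + 1.07 = 36.27 kΩ.
R_{R2..R3} = 14.9 + 1.07 = 15.97 kΩ.
V = V_CC · R/ΣR = 18.6 × 0.4403 = 8.190 V.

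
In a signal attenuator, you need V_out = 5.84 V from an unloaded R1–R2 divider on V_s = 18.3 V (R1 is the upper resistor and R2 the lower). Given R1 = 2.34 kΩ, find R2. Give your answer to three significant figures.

Required fraction k = V_out/V_s = 0.3191.
R2 = R1 · 0.3191/(1 − 0.3191) = 1.097 kΩ.

R2 ≈ 1.10 kΩ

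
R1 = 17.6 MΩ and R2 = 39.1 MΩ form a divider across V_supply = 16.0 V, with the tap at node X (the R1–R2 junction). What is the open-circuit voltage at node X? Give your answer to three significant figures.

V_th is the unloaded tap voltage: V_supply · R2/(R1+R2) = 16.0 × 0.6896 = 11.03 V.

V_th ≈ 11.0 V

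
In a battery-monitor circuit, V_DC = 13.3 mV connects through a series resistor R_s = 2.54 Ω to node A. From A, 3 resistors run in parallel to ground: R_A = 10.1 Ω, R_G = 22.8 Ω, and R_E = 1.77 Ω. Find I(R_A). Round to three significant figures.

Parallel bank: R_p = 1/(1/10.1 + 1/22.8 + 1/1.77) = 1.413 Ω.
V_A = 13.3 × 1.413/3.953 = 4.754 mV.
Branch current I = V_A/R_A = 4.754/10.1 = 0.4706 mA.

I ≈ 0.471 mA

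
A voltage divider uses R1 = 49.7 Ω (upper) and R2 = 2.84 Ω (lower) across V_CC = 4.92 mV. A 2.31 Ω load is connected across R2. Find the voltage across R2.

V_out ≈ 0.123 mV

R2 ‖ R_L = (2.84 × 2.31)/(2.84 + 2.31) = 1.274 Ω.
Voltage divider with the loaded lower leg: V_out = 4.92 × 1.274/(49.7 + 1.274) = 4.92 × 0.02499 = 0.1230 mV.
(Unloaded it would be 0.266 mV; the load pulls it down.)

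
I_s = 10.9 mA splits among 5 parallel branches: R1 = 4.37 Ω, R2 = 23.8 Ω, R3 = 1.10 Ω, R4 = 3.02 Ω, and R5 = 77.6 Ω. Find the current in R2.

ΣG = 1/4.37 + 1/23.8 + 1/1.10 + 1/3.02 + 1/77.6 = 1.524.
By the current-divider rule, I = I_s · G_k/ΣG = 10.9 × 0.02757 = 0.3005 mA.

I ≈ 0.301 mA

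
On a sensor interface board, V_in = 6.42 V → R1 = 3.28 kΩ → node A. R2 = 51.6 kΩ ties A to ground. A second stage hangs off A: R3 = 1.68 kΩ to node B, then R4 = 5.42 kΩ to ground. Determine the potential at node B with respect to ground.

V_B ≈ 3.21 V

The second stage (R3 + R4 = 7.100 kΩ) loads node A in parallel with R2.
R2 ‖ (R3+R4) = 6.241 kΩ.
First divider: V_A = V_in · 6.241/(3.28 + 6.241) = 4.208 V.
V_B = V_A × 0.7634 = 3.213 V.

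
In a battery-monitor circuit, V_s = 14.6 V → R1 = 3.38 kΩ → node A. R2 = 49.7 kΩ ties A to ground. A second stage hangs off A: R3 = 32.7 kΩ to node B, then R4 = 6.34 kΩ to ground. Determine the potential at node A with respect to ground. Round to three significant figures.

V_A ≈ 12.6 V

The second stage (R3 + R4 = 39.04 kΩ) loads node A in parallel with R2.
R2 ‖ (R3+R4) = 21.86 kΩ.
First divider: V_A = V_s · 21.86/(3.38 + 21.86) = 12.65 V.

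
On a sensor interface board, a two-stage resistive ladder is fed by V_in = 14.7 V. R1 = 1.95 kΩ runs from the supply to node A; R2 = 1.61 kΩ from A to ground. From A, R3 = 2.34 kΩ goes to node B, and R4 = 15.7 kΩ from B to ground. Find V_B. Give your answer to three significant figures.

Looking into the second stage from A: R3 + R4 = 18.04 kΩ appears in parallel with R2.
R2 ‖ (R3+R4) = 1.478 kΩ.
First divider: V_A = V_in · 1.478/(1.95 + 1.478) = 6.338 V.
Then the unloaded second divider: V_B = V_A × R4/(R3+R4) = 6.338 × 0.8703 = 5.516 V.

V_B ≈ 5.52 V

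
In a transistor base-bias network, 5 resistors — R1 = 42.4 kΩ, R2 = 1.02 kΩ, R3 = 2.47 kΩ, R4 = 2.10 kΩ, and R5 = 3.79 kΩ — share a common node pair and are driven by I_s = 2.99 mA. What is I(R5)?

Total conductance ΣG = 1/42.4 + 1/1.02 + 1/2.47 + 1/2.10 + 1/3.79 = 2.149 (units of 1/kΩ).
Current divider: I(R5) = I_s · G_k/ΣG = 2.99 × (0.2639/2.149) = 2.99 × 0.1228 = 0.3671 mA.

I ≈ 0.367 mA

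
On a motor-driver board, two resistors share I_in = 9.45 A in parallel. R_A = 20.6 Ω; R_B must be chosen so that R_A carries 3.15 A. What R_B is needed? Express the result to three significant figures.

In a two-way split, I_A/I_in = R_B/(R_A + R_B).
3.15/9.45 = R_B/(R_A + R_B) → R_B = R_A · (0.3333)/(1 − 0.3333) = 20.6 × 0.5000 = 10.30 Ω.

R_B ≈ 10.3 Ω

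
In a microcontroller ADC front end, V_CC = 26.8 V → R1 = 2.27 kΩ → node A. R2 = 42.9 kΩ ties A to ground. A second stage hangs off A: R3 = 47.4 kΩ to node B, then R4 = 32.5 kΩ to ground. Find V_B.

V_B ≈ 10.1 V

Node A sees R2 in parallel with the series input of stage 2, R3 + R4 = 79.90 kΩ.
Effective lower resistance at A: R2 ‖ 79.90 = 27.91 kΩ.
So V_A = 26.8 × 0.9248 = 24.78 V.
V_B = V_A × 0.4068 = 10.08 V.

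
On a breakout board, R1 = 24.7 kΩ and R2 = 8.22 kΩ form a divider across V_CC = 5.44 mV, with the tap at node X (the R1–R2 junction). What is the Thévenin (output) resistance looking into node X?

R_th ≈ 6.17 kΩ

Looking into X with the source shorted: R_th = R1·R2/(R1+R2) = 24.70 × 8.22/32.92 = 6.167 kΩ.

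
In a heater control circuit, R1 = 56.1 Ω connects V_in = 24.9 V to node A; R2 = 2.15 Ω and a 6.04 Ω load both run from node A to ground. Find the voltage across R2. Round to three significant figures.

The load sits in parallel with R2, giving an effective lower resistance R2' = R2·R_L/(R2+R_L) = 1.586 Ω.
Now apply the divider: V_out = 24.9 × 0.02749 = 0.6844 V.
(Unloaded it would be 0.919 V; the load pulls it down.)

V_out ≈ 0.684 V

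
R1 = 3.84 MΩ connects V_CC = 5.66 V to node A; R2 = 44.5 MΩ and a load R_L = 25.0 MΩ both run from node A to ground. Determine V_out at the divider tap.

V_out ≈ 4.56 V

R2 ‖ R_L = (44.5 × 25.0)/(44.5 + 25.0) = 16.01 MΩ.
Now apply the divider: V_out = 5.66 × 0.8065 = 4.565 V.
(Unloaded it would be 5.21 V; the load pulls it down.)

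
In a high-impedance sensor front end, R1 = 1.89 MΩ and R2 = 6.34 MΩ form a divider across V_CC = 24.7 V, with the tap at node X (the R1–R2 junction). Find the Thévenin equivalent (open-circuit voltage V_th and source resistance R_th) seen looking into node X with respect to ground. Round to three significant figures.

V_th ≈ 19.0 V, R_th ≈ 1.46 MΩ

With X open, the divider is unloaded: V_th = 24.7 × 6.34/8.230 = 19.03 V.
Zeroing V_CC shorts the top of R1 to ground, so R_th = R1 ‖ R2 = 1.456 MΩ.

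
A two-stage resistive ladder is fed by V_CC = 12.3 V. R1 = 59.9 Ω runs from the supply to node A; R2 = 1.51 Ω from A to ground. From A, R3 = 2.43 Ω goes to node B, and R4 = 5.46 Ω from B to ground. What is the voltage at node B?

V_B ≈ 0.176 V

Node A sees R2 in parallel with the series input of stage 2, R3 + R4 = 7.890 Ω.
Effective lower resistance at A: R2 ‖ 7.890 = 1.267 Ω.
First divider: V_A = V_CC · 1.267/(59.9 + 1.267) = 0.2549 V.
Then the unloaded second divider: V_B = V_A × R4/(R3+R4) = 0.2549 × 0.6920 = 0.1764 V.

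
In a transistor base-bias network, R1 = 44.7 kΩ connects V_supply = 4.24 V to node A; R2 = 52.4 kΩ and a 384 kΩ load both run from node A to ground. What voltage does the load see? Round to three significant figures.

V_out ≈ 2.15 V

The load sits in parallel with R2, giving an effective lower resistance R2' = R2·R_L/(R2+R_L) = 46.11 kΩ.
Now apply the divider: V_out = 4.24 × 0.5078 = 2.153 V.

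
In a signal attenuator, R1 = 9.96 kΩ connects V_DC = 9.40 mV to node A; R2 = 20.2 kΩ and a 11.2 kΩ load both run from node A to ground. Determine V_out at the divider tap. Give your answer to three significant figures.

The load sits in parallel with R2, giving an effective lower resistance R2' = R2·R_L/(R2+R_L) = 7.205 kΩ.
Voltage divider with the loaded lower leg: V_out = 9.40 × 7.205/(9.96 + 7.205) = 9.40 × 0.4198 = 3.946 mV.

V_out ≈ 3.95 mV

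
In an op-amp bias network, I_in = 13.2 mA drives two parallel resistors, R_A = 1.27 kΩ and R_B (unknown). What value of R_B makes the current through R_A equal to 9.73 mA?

Two-branch current divider: I_A = I_in · R_B/(R_A + R_B).
With f = 0.7371, R_B = R_A · f/(1−f) = 1.27 × 2.804 = 3.561 kΩ.

R_B ≈ 3.56 kΩ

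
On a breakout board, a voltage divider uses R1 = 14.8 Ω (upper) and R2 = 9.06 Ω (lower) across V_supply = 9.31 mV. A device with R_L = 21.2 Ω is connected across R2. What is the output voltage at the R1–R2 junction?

R2 ‖ R_L = (9.06 × 21.2)/(9.06 + 21.2) = 6.347 Ω.
Then V_out = V_supply · R2'/(R1 + R2') = 9.31 × 6.347/21.15 = 2.794 mV.
(Unloaded it would be 3.54 mV; the load pulls it down.)

V_out ≈ 2.79 mV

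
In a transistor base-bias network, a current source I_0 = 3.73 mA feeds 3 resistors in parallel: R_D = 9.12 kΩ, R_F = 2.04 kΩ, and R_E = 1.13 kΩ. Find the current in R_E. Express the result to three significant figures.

Conductances: ΣG = 1/9.12 + 1/2.04 + 1/1.13 = 1.485 (1/kΩ).
R_E takes the fraction G_k/ΣG = 0.8850/1.485 = 0.5960, so I = 3.73 × 0.5960 = 2.223 mA.

I ≈ 2.22 mA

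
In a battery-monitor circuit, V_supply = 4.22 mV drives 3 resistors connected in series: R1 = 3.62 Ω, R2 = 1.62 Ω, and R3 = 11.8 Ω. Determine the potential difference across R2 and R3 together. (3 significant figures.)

ΣR = 3.62 + 1.62 + 11.8 = 17.04 Ω.
R_{R2..R3} = 1.62 + 11.8 = 13.42 Ω.
Voltage divider: V = V_supply · (13.42 / 17.04) = 4.22 × 0.7876 = 3.323 mV.

V ≈ 3.32 mV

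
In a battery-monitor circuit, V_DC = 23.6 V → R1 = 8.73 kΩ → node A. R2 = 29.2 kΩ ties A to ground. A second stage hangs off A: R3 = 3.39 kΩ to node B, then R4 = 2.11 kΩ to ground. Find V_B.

The second stage (R3 + R4 = 5.500 kΩ) loads node A in parallel with R2.
R2 ‖ (R3+R4) = 4.628 kΩ.
V_A = 23.6 × 4.628/(8.73 + 4.628) = 8.177 V.
V_B = V_A × 0.3836 = 3.137 V.

V_B ≈ 3.14 V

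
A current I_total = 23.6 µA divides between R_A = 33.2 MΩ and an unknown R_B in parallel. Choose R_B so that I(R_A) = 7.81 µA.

Two-branch current divider: I_A = I_total · R_B/(R_A + R_B).
With f = 0.3309, R_B = R_A · f/(1−f) = 33.2 × 0.4946 = 16.42 MΩ.

R_B ≈ 16.4 MΩ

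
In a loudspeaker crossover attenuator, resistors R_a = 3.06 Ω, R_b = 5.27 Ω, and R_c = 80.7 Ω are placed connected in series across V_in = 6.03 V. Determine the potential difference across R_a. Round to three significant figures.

Total series resistance ΣR = 3.06 + 5.27 + 80.7 = 89.03 Ω.
By the voltage-divider rule, V = 6.03 × 3.060/89.03 = 0.2073 V.

V ≈ 0.207 V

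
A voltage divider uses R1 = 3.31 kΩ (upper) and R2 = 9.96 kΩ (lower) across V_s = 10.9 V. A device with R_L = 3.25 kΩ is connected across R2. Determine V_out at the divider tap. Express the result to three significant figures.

R2 ‖ R_L = (9.96 × 3.25)/(9.96 + 3.25) = 2.450 kΩ.
Now apply the divider: V_out = 10.9 × 0.4254 = 4.637 V.

V_out ≈ 4.64 V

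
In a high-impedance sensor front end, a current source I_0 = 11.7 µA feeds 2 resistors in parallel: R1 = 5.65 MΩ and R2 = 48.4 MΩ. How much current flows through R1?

Two-branch current divider: I_k = I_0 · R_other/(R_1 + R_2).
I(R1) = 11.7 × 48.4/(5.65 + 48.4) = 11.7 × 0.8955 = 10.48 µA.

I ≈ 10.5 µA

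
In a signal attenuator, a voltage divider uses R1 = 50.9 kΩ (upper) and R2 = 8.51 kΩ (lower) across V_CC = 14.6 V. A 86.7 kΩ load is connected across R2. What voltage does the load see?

The load sits in parallel with R2, giving an effective lower resistance R2' = R2·R_L/(R2+R_L) = 7.749 kΩ.
Now apply the divider: V_out = 14.6 × 0.1321 = 1.929 V.

V_out ≈ 1.93 V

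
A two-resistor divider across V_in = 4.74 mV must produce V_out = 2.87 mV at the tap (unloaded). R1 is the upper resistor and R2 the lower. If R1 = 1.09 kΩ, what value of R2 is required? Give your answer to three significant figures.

Required fraction k = V_out/V_in = 0.6055.
Rearranging, R2 = R1·k/(1−k) = 1.09 × 1.535 = 1.673 kΩ.

R2 ≈ 1.67 kΩ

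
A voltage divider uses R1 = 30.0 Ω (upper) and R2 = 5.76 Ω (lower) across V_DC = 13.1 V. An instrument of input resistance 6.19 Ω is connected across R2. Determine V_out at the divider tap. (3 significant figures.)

V_out ≈ 1.18 V

The load sits in parallel with R2, giving an effective lower resistance R2' = R2·R_L/(R2+R_L) = 2.984 Ω.
Voltage divider with the loaded lower leg: V_out = 13.1 × 2.984/(30.0 + 2.984) = 13.1 × 0.09046 = 1.185 V.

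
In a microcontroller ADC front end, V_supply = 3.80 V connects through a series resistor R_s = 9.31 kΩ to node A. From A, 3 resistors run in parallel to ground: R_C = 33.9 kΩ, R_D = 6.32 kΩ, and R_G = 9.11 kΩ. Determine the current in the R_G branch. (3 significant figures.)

Combine the parallel branches: R_p = (1/33.9 + 1/6.32 + 1/9.11)⁻¹ = 3.361 kΩ.
V_A = 3.80 × 3.361/12.67 = 1.008 V.
Branch current I = V_A/R_G = 1.008/9.11 = 0.1107 mA.

I ≈ 0.111 mA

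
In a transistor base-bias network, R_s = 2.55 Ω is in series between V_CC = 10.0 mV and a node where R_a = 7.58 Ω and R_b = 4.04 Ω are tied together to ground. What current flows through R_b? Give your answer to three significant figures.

Combine the parallel branches: R_p = (1/7.58 + 1/4.04)⁻¹ = 2.635 Ω.
V_A = 10.0 × 2.635/5.185 = 5.082 mV.
Branch current I = V_A/R_b = 5.082/4.04 = 1.258 mA.

I ≈ 1.26 mA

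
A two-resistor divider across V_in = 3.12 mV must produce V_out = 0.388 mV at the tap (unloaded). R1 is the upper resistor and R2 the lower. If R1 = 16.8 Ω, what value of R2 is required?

The divider ratio is R2/(R1+R2) = 0.388/3.12 = 0.1244.
R2 = R1 · 0.1244/(1 − 0.1244) = 2.386 Ω.

R2 ≈ 2.39 Ω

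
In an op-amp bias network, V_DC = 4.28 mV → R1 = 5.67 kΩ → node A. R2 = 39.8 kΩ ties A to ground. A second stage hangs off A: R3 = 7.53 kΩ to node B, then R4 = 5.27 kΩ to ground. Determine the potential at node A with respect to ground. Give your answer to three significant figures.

Node A sees R2 in parallel with the series input of stage 2, R3 + R4 = 12.80 kΩ.
R2 ‖ (R3+R4) = 9.685 kΩ.
V_A = 4.28 × 9.685/(5.67 + 9.685) = 2.700 mV.

V_A ≈ 2.70 mV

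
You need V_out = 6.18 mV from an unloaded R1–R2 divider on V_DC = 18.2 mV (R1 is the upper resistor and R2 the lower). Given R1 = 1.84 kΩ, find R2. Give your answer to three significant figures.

R2 ≈ 0.946 kΩ

Required fraction k = V_out/V_DC = 0.3396.
R2 = R1 · 0.3396/(1 − 0.3396) = 0.9460 kΩ.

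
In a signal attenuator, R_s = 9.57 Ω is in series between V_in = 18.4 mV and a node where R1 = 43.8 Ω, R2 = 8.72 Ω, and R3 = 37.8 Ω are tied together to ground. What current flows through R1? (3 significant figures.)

Parallel bank: R_p = 1/(1/43.8 + 1/8.72 + 1/37.8) = 6.099 Ω.
V_A by voltage divider: V_A = 18.4 × 6.099/(9.57 + 6.099) = 7.162 mV.
I(R1) = V_A / R1 = 7.162/43.8 = 0.1635 mA.

I ≈ 0.164 mA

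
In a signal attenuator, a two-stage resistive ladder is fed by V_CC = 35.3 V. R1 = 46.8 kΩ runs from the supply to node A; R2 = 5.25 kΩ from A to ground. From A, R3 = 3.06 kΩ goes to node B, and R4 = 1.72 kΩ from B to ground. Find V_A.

Node A sees R2 in parallel with the series input of stage 2, R3 + R4 = 4.780 kΩ.
R2 ‖ (R3+R4) = 2.502 kΩ.
So V_A = 35.3 × 0.05075 = 1.791 V.

V_A ≈ 1.79 V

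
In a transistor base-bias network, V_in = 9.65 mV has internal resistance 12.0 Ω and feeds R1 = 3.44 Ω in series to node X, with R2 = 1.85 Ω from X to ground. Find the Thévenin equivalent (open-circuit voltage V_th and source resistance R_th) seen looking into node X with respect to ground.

V_th ≈ 1.03 mV, R_th ≈ 1.65 Ω

R1' = 12.0 + 3.44 = 15.44 Ω (source resistance + R1).
V_th is the unloaded tap voltage: V_in · R2/(R1'+R2) = 9.65 × 0.1070 = 1.033 mV.
Looking into X with the source shorted: R_th = R1'·R2/(R1'+R2) = 15.44 × 1.85/17.29 = 1.652 Ω.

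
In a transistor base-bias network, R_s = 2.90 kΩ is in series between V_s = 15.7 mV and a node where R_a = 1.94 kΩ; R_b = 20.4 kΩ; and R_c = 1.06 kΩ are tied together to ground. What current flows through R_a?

Combine the parallel branches: R_p = (1/1.94 + 1/20.4 + 1/1.06)⁻¹ = 0.6632 kΩ.
V_A = 15.7 × 0.6632/3.563 = 2.922 mV.
Branch current I = V_A/R_a = 2.922/1.94 = 1.506 µA.
(Equivalently: I_total = 4.406 µA, then current-divider fraction G_k/ΣG = 0.3418.)

I ≈ 1.51 µA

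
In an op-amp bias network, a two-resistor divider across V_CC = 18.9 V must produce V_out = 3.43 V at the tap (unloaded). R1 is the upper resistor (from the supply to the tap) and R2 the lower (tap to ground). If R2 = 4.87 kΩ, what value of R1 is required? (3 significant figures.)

R1 ≈ 22.0 kΩ

The divider ratio is R2/(R1+R2) = 3.43/18.9 = 0.1815.
Rearranging, R1 = R2·(1−k)/k = 4.87 × 4.510 = 21.96 kΩ.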